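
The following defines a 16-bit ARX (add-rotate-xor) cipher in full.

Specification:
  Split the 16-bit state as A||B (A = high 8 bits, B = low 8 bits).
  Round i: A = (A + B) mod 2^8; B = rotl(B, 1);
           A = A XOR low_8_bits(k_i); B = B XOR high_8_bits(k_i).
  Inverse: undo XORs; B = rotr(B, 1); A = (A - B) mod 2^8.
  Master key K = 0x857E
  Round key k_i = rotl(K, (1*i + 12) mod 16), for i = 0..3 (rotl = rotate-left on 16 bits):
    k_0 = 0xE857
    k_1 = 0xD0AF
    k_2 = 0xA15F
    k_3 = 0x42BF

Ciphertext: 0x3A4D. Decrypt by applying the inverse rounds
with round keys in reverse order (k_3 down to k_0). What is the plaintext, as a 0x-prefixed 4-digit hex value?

0x9384

s_0 = ciphertext = 0x3A4D
s_1 = InvRound(s_0, k_3) = 0xFE87
s_2 = InvRound(s_1, k_2) = 0x8E13
s_3 = InvRound(s_2, k_1) = 0x40E1
s_4 = InvRound(s_3, k_0) = 0x9384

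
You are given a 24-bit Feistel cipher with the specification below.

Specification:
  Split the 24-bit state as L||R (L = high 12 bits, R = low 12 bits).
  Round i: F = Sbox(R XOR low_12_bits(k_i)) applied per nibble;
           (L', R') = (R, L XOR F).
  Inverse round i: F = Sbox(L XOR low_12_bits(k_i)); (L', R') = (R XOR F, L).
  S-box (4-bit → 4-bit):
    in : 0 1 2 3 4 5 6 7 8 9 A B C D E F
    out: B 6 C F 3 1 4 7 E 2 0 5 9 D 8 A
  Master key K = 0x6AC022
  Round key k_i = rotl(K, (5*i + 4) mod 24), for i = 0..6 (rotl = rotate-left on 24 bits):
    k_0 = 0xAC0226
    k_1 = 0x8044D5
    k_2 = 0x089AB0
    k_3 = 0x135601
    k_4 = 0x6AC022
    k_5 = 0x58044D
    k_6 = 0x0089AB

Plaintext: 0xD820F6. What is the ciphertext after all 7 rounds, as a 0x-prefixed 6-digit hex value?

0x0DDBE1

s_0 = plaintext = 0xD820F6
s_1 = Round(s_0, k_0) = 0x0F6159
s_2 = Round(s_1, k_1) = 0x15911F
s_3 = Round(s_2, k_2) = 0x11F453
s_4 = Round(s_3, k_3) = 0x453D03
s_5 = Round(s_4, k_4) = 0xD03995
s_6 = Round(s_5, k_5) = 0x9950DD
s_7 = Round(s_6, k_6) = 0x0DDBE1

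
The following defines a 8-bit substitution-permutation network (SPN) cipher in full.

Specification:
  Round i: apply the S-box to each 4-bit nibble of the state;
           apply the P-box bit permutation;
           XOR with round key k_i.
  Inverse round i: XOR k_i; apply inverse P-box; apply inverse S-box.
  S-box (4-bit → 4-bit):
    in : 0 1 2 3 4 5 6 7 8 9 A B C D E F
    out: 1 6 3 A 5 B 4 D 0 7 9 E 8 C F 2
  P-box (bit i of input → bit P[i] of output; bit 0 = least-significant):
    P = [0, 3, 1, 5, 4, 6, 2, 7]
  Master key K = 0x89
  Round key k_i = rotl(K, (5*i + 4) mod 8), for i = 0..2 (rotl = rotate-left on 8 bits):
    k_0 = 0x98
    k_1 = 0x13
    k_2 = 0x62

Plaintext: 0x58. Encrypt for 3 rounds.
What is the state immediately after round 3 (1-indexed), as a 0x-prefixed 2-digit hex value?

0x51

s_0 = plaintext = 0x58
s_1 = Round(s_0, k_0) = 0x48
s_2 = Round(s_1, k_1) = 0x07
s_3 = Round(s_2, k_2) = 0x51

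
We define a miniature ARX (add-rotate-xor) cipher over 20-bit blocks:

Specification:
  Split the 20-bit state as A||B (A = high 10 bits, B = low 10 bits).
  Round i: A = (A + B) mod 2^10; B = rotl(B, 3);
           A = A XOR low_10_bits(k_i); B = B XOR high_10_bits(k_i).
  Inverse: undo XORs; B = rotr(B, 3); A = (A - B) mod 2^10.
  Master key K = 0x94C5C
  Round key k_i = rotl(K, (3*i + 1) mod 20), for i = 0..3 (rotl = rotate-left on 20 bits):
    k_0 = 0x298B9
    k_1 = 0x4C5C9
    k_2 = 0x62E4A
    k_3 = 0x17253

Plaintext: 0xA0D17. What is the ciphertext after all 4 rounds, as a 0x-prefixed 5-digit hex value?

0xF785A

s_0 = plaintext = 0xA0D17
s_1 = Round(s_0, k_0) = 0xC8C1C
s_2 = Round(s_1, k_1) = 0xBD9D1
s_3 = Round(s_2, k_2) = 0xA3700
s_4 = Round(s_3, k_3) = 0xF785A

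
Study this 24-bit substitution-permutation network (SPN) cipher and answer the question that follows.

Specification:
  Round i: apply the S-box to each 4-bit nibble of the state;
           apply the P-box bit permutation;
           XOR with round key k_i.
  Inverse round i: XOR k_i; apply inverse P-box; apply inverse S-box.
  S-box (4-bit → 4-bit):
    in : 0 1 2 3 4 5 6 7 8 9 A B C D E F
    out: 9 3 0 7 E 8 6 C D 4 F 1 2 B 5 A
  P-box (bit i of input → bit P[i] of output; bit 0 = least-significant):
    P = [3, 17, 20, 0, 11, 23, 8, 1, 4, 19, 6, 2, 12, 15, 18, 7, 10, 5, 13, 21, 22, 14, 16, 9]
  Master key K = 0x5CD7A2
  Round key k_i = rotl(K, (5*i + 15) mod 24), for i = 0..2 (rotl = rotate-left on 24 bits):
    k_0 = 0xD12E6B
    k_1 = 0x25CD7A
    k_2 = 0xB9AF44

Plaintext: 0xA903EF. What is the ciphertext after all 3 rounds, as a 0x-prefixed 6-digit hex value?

s_0 = plaintext = 0xA903EF
s_1 = Round(s_0, k_0) = 0x9A55BA
s_2 = Round(s_1, k_1) = 0x16E1D7
s_3 = Round(s_2, k_2) = 0x65D777

0x65D777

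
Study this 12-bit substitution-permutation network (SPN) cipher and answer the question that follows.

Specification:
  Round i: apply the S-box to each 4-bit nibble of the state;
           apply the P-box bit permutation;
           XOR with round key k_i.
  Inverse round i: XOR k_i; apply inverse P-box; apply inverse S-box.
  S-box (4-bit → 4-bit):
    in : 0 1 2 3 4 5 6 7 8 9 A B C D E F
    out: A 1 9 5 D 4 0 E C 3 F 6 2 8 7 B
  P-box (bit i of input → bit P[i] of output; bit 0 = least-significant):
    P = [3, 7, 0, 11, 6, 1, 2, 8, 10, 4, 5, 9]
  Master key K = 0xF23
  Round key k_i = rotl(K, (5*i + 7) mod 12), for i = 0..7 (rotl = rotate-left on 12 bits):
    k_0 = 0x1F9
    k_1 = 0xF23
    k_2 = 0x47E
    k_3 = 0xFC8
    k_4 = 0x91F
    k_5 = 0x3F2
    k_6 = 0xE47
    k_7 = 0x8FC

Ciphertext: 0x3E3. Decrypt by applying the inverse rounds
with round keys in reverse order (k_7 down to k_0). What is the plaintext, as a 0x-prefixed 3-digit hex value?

0x9C3

s_0 = ciphertext = 0x3E3
s_1 = InvRound(s_0, k_7) = 0x074
s_2 = InvRound(s_1, k_6) = 0xAC8
s_3 = InvRound(s_2, k_5) = 0xB02
s_4 = InvRound(s_3, k_4) = 0x053
s_5 = InvRound(s_4, k_3) = 0xF0A
s_6 = InvRound(s_5, k_2) = 0x74D
s_7 = InvRound(s_6, k_1) = 0x5E2
s_8 = InvRound(s_7, k_0) = 0x9C3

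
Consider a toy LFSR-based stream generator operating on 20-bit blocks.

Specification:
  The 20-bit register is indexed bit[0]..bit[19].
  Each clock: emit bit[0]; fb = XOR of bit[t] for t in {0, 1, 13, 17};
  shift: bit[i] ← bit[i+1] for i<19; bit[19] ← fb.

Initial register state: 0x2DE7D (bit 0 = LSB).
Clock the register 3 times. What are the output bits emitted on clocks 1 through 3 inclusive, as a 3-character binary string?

101

reg_0 = 0x2DE7D
clock 1: out=1, reg = 0x16F3E
clock 2: out=0, reg = 0x0B79F
clock 3: out=1, reg = 0x85BCF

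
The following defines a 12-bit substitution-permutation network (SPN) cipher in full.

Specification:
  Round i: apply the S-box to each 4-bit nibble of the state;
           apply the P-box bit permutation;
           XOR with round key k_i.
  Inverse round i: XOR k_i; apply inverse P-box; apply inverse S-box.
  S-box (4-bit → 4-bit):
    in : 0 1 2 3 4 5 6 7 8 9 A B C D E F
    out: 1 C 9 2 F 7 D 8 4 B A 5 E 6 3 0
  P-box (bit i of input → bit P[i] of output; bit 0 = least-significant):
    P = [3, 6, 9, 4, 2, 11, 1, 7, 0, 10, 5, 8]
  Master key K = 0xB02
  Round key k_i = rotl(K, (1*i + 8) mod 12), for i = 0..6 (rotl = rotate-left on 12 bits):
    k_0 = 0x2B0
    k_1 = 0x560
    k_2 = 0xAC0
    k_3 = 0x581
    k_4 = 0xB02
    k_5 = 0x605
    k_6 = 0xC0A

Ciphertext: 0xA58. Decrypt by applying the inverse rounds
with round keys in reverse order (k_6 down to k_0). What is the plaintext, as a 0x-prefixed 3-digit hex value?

0x713

s_0 = ciphertext = 0xA58
s_1 = InvRound(s_0, k_6) = 0x38C
s_2 = InvRound(s_1, k_5) = 0x970
s_3 = InvRound(s_2, k_4) = 0x88C
s_4 = InvRound(s_3, k_3) = 0x9E0
s_5 = InvRound(s_4, k_2) = 0x1F8
s_6 = InvRound(s_5, k_1) = 0x372
s_7 = InvRound(s_6, k_0) = 0x713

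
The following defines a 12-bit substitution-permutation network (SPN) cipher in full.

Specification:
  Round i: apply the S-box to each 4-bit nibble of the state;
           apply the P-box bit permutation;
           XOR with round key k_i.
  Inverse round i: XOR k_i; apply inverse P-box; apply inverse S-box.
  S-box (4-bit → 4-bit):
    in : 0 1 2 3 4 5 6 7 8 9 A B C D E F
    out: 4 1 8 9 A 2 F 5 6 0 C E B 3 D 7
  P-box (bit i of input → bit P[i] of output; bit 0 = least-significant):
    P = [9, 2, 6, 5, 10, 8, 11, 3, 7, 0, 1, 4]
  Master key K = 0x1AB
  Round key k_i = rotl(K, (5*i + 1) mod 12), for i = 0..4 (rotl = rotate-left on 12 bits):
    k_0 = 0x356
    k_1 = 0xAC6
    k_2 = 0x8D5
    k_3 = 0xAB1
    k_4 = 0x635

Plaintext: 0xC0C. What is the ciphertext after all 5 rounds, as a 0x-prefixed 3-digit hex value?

0xC57

s_0 = plaintext = 0xC0C
s_1 = Round(s_0, k_0) = 0x9E3
s_2 = Round(s_1, k_1) = 0x4EE
s_3 = Round(s_2, k_2) = 0x6AC
s_4 = Round(s_3, k_3) = 0x00E
s_5 = Round(s_4, k_4) = 0xC57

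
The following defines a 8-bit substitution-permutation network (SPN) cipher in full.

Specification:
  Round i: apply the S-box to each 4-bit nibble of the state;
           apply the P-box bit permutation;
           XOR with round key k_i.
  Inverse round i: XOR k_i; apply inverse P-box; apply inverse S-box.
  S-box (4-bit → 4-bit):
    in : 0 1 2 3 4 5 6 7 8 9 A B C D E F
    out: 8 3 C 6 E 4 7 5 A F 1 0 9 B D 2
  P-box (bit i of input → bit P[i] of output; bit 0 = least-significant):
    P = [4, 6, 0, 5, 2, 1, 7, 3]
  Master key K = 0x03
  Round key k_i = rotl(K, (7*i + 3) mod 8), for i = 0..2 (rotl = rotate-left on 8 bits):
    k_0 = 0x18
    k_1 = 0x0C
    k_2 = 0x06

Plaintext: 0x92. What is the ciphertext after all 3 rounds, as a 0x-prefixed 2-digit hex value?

s_0 = plaintext = 0x92
s_1 = Round(s_0, k_0) = 0xB7
s_2 = Round(s_1, k_1) = 0x1D
s_3 = Round(s_2, k_2) = 0x70

0x70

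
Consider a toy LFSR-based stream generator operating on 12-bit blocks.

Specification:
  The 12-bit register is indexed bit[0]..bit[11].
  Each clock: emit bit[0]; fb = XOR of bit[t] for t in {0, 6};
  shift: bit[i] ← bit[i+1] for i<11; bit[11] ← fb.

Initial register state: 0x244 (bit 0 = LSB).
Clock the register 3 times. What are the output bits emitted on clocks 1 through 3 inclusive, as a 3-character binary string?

001

reg_0 = 0x244
clock 1: out=0, reg = 0x922
clock 2: out=0, reg = 0x491
clock 3: out=1, reg = 0xA48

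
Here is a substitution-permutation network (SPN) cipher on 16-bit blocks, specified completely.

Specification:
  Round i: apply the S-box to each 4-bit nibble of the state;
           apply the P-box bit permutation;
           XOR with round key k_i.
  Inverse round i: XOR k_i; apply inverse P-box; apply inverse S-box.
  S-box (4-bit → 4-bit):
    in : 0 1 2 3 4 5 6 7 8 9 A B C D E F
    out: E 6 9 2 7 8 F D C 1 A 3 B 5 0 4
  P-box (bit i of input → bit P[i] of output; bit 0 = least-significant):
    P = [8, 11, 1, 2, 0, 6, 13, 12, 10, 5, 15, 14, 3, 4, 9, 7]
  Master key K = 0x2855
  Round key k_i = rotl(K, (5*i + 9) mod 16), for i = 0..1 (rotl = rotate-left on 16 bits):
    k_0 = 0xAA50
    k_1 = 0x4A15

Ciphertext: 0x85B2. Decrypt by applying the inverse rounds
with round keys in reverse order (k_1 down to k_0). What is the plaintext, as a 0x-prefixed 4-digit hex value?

0x5910

s_0 = ciphertext = 0x85B2
s_1 = InvRound(s_0, k_1) = 0x8696
s_2 = InvRound(s_1, k_0) = 0x5910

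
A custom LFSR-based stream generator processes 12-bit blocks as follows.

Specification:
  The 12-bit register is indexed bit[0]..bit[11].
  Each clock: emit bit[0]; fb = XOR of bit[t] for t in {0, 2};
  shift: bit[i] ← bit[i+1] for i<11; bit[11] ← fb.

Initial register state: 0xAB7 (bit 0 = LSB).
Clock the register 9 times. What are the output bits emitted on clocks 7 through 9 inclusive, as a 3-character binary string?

reg_0 = 0xAB7
clock 1: out=1, reg = 0x55B
clock 2: out=1, reg = 0xAAD
clock 3: out=1, reg = 0x556
clock 4: out=0, reg = 0xAAB
clock 5: out=1, reg = 0xD55
clock 6: out=1, reg = 0x6AA
clock 7: out=0, reg = 0x355
clock 8: out=1, reg = 0x1AA
clock 9: out=0, reg = 0x0D5

010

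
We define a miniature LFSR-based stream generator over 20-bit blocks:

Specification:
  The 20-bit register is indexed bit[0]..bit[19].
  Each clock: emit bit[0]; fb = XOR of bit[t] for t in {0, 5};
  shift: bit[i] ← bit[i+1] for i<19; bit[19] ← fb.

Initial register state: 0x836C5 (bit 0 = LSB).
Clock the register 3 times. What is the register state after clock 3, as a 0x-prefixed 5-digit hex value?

0x706D8

reg_0 = 0x836C5
clock 1: out=1, reg = 0xC1B62
clock 2: out=0, reg = 0xE0DB1
clock 3: out=1, reg = 0x706D8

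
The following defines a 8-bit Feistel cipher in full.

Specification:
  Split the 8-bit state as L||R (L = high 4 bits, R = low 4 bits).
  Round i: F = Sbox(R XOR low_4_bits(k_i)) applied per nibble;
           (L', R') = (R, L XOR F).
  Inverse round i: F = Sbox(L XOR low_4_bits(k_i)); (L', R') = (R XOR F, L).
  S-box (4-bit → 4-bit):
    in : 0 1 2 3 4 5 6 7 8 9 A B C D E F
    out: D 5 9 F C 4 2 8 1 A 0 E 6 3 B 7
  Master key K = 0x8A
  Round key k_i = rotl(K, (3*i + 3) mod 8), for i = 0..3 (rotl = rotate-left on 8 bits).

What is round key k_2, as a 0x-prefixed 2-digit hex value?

0x15

K = 0x8A
k_0 = rotl(K, (3*0+3) mod 8) = rotl(K, 3) = 0x54
k_1 = rotl(K, (3*1+3) mod 8) = rotl(K, 6) = 0xA2
k_2 = rotl(K, (3*2+3) mod 8) = rotl(K, 1) = 0x15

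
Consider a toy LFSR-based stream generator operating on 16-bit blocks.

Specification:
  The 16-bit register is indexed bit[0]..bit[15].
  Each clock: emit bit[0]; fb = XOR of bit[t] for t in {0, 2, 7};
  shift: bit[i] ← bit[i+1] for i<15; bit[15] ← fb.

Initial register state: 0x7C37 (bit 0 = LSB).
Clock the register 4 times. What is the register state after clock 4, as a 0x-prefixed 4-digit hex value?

0x27C3

reg_0 = 0x7C37
clock 1: out=1, reg = 0x3E1B
clock 2: out=1, reg = 0x9F0D
clock 3: out=1, reg = 0x4F86
clock 4: out=0, reg = 0x27C3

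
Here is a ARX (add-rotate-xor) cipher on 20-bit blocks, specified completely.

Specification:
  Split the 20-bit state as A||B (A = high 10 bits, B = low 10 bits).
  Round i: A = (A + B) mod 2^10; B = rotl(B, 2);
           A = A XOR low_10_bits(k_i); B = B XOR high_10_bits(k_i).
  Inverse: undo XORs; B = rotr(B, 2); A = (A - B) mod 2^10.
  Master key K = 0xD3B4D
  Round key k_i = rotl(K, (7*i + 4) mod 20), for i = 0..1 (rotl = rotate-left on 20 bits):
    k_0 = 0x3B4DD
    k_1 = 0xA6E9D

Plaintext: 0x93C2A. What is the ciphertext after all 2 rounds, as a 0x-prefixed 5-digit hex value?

s_0 = plaintext = 0x93C2A
s_1 = Round(s_0, k_0) = 0xA9045
s_2 = Round(s_1, k_1) = 0x1D38F

0x1D38F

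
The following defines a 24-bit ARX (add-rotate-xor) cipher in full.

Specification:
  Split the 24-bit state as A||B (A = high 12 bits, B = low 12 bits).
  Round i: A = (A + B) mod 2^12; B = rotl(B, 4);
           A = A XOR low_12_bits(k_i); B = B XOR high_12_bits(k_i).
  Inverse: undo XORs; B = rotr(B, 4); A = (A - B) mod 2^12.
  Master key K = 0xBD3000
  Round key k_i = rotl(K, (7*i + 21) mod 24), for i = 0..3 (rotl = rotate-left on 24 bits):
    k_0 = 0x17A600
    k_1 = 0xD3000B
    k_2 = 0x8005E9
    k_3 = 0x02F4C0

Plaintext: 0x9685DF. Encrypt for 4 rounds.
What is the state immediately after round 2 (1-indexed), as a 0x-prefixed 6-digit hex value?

0x5DD5CC

s_0 = plaintext = 0x9685DF
s_1 = Round(s_0, k_0) = 0x947C8F
s_2 = Round(s_1, k_1) = 0x5DD5CC
s_3 = Round(s_2, k_2) = 0xE404C5
s_4 = Round(s_3, k_3) = 0x7C5C7B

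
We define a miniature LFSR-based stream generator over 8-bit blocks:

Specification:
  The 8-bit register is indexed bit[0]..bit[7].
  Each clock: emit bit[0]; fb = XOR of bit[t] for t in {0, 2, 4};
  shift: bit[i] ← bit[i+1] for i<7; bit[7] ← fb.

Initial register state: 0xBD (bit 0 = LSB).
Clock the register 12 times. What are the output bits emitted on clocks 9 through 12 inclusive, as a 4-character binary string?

reg_0 = 0xBD
clock 1: out=1, reg = 0xDE
clock 2: out=0, reg = 0x6F
clock 3: out=1, reg = 0x37
clock 4: out=1, reg = 0x9B
clock 5: out=1, reg = 0x4D
clock 6: out=1, reg = 0x26
clock 7: out=0, reg = 0x93
clock 8: out=1, reg = 0x49
clock 9: out=1, reg = 0xA4
clock 10: out=0, reg = 0xD2
clock 11: out=0, reg = 0xE9
clock 12: out=1, reg = 0xF4

1001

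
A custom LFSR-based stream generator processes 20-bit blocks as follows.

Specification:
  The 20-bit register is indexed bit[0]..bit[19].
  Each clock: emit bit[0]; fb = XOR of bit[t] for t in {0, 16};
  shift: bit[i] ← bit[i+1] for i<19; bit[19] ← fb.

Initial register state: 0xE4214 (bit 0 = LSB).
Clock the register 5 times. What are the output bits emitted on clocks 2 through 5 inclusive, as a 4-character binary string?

reg_0 = 0xE4214
clock 1: out=0, reg = 0x7210A
clock 2: out=0, reg = 0xB9085
clock 3: out=1, reg = 0x5C842
clock 4: out=0, reg = 0xAE421
clock 5: out=1, reg = 0xD7210

0101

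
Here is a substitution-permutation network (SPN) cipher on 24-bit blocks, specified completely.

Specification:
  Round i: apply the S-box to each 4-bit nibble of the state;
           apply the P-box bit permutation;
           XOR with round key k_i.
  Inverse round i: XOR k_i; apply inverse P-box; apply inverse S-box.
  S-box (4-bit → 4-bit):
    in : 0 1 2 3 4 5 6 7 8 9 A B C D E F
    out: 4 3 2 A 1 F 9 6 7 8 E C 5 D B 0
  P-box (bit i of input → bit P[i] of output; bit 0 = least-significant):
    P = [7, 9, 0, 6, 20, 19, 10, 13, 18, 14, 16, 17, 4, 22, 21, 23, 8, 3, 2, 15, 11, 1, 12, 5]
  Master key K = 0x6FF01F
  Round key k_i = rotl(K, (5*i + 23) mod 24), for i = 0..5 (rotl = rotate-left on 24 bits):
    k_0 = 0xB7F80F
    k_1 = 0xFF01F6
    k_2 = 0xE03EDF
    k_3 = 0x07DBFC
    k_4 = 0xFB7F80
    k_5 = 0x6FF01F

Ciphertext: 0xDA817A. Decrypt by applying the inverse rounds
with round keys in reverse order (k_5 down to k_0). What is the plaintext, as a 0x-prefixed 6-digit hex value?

0x87BA99

s_0 = ciphertext = 0xDA817A
s_1 = InvRound(s_0, k_5) = 0xBCB86B
s_2 = InvRound(s_1, k_4) = 0x3E2505
s_3 = InvRound(s_2, k_3) = 0xD3C755
s_4 = InvRound(s_3, k_2) = 0x8E0A64
s_5 = InvRound(s_4, k_1) = 0x148041
s_6 = InvRound(s_5, k_0) = 0x87BA99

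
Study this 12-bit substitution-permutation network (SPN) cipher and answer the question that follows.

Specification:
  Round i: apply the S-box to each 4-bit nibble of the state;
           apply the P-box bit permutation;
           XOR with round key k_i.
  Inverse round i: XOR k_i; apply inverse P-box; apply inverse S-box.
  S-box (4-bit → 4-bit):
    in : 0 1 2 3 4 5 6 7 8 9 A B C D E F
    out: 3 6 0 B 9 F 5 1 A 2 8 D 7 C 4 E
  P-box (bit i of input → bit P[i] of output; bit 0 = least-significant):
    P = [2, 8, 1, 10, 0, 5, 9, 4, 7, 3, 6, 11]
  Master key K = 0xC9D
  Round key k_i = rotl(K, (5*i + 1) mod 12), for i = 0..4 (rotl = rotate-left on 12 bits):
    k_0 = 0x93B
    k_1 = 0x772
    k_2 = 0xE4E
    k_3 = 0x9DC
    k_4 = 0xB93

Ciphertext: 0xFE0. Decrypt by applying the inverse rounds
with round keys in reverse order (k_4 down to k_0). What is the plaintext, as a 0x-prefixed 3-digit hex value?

0xCCF

s_0 = ciphertext = 0xFE0
s_1 = InvRound(s_0, k_4) = 0xE3D
s_2 = InvRound(s_1, k_3) = 0x6C8
s_3 = InvRound(s_2, k_2) = 0x426
s_4 = InvRound(s_3, k_1) = 0xED0
s_5 = InvRound(s_4, k_0) = 0xCCF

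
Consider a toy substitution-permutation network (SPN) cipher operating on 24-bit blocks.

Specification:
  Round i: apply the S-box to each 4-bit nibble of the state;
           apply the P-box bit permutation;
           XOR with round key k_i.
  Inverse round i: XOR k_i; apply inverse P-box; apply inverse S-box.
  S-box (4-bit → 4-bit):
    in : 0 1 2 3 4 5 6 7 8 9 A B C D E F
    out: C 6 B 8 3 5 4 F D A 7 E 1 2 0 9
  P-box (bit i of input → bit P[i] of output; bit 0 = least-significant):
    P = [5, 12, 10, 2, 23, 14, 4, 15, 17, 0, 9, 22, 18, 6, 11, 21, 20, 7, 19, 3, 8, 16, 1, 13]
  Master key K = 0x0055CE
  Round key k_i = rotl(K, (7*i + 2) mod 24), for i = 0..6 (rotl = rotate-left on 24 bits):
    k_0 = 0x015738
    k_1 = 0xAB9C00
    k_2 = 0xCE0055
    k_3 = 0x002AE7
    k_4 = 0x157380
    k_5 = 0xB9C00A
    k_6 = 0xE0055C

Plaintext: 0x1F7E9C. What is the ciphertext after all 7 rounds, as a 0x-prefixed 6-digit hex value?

0x70BD07

s_0 = plaintext = 0x1F7E9C
s_1 = Round(s_0, k_0) = 0x349F52
s_2 = Round(s_1, k_1) = 0x59ACF4
s_3 = Round(s_2, k_2) = 0x4899BF
s_4 = Round(s_3, k_3) = 0x79EB9A
s_5 = Round(s_4, k_4) = 0x54842B
s_6 = Round(s_5, k_5) = 0x0F1D8D
s_7 = Round(s_6, k_6) = 0x70BD07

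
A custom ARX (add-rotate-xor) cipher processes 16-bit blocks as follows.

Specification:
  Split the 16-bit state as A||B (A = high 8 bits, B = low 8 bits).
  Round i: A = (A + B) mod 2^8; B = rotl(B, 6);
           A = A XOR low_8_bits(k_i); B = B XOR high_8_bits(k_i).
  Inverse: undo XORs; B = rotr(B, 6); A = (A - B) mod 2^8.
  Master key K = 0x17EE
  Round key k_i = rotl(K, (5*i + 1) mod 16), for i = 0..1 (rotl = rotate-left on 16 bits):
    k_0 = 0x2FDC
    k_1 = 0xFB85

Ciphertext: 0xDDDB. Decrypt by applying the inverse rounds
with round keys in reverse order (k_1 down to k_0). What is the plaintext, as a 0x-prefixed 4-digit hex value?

s_0 = ciphertext = 0xDDDB
s_1 = InvRound(s_0, k_1) = 0xD880
s_2 = InvRound(s_1, k_0) = 0x46BE

0x46BE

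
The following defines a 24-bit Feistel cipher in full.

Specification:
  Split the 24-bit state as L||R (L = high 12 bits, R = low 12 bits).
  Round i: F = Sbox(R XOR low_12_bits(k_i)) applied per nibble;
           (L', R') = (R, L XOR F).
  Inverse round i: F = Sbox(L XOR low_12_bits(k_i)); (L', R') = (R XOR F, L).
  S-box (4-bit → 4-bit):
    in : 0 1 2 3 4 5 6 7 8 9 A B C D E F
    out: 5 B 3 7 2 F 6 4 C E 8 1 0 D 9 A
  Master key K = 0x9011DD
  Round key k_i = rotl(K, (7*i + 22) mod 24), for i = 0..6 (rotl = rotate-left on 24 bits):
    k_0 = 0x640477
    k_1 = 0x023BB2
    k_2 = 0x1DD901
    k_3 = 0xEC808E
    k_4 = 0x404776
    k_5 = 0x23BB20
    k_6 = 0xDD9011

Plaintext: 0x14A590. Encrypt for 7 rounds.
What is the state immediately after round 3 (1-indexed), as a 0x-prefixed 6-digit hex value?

s_0 = plaintext = 0x14A590
s_1 = Round(s_0, k_0) = 0x590ADE
s_2 = Round(s_1, k_1) = 0xADEEF0
s_3 = Round(s_2, k_2) = 0xEF0E75
s_4 = Round(s_3, k_3) = 0xE75751
s_5 = Round(s_4, k_4) = 0x751B41
s_6 = Round(s_5, k_5) = 0xB4123A
s_7 = Round(s_6, k_6) = 0x23A870

0xEF0E75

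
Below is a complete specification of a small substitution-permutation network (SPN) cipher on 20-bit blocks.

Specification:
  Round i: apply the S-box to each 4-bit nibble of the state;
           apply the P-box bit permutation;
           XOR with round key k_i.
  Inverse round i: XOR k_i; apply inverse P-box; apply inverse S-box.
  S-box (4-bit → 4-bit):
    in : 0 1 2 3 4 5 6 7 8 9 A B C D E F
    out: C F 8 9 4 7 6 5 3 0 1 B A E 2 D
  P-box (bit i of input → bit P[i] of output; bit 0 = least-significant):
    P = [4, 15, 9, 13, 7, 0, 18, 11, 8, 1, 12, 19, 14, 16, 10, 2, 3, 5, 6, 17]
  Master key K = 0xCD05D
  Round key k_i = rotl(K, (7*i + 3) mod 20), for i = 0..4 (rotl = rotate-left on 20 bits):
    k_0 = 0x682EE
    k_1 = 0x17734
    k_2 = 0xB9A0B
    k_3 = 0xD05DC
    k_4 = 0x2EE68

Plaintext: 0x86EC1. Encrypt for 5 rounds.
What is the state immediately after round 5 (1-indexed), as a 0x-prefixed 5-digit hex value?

s_0 = plaintext = 0x86EC1
s_1 = Round(s_0, k_0) = 0x72CD5
s_2 = Round(s_1, k_1) = 0xDFD6B
s_3 = Round(s_2, k_2) = 0x56E7C
s_4 = Round(s_3, k_3) = 0x8A136
s_5 = Round(s_4, k_4) = 0xA35C2

0xA35C2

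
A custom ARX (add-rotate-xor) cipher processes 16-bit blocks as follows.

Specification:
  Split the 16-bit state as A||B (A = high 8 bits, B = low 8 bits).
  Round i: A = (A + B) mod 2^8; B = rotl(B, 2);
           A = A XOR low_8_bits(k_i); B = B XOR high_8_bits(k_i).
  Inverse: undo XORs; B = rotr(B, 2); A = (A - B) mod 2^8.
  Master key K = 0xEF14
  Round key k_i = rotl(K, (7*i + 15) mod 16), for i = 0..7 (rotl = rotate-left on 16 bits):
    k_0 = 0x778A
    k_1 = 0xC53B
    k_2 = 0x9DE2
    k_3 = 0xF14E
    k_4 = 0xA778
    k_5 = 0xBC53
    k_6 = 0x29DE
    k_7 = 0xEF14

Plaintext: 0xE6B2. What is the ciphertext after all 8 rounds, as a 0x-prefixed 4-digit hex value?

0x9DDD

s_0 = plaintext = 0xE6B2
s_1 = Round(s_0, k_0) = 0x12BD
s_2 = Round(s_1, k_1) = 0xF433
s_3 = Round(s_2, k_2) = 0xC551
s_4 = Round(s_3, k_3) = 0x58B4
s_5 = Round(s_4, k_4) = 0x7475
s_6 = Round(s_5, k_5) = 0xBA69
s_7 = Round(s_6, k_6) = 0xFD8C
s_8 = Round(s_7, k_7) = 0x9DDD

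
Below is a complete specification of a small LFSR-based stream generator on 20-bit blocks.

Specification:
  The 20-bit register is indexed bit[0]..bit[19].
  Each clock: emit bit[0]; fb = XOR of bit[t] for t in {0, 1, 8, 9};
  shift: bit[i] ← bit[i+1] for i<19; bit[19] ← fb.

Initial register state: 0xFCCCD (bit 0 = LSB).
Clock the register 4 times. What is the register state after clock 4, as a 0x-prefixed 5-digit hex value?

reg_0 = 0xFCCCD
clock 1: out=1, reg = 0xFE666
clock 2: out=0, reg = 0x7F333
clock 3: out=1, reg = 0x3F999
clock 4: out=1, reg = 0x1FCCC

0x1FCCC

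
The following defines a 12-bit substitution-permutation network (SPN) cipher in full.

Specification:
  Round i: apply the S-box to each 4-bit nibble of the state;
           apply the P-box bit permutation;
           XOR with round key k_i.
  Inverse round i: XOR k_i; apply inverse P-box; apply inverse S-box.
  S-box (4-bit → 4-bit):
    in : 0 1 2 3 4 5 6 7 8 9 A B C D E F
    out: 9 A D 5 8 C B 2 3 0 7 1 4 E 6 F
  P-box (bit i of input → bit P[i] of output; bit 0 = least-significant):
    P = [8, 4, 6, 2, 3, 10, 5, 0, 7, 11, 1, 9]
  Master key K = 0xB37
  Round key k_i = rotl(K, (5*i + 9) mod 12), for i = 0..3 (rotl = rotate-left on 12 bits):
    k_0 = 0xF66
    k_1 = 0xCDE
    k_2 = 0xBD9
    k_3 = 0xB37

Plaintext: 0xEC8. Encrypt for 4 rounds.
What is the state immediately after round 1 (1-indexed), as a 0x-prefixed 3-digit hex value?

s_0 = plaintext = 0xEC8
s_1 = Round(s_0, k_0) = 0x654
s_2 = Round(s_1, k_1) = 0x67B
s_3 = Round(s_2, k_2) = 0x459
s_4 = Round(s_3, k_3) = 0x916

0x654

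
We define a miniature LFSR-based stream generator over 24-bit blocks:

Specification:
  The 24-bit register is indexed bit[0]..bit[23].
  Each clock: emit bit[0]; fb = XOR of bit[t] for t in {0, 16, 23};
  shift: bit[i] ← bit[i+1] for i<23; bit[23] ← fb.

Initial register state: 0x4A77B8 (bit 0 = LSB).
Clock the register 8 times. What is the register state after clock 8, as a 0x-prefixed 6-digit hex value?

reg_0 = 0x4A77B8
clock 1: out=0, reg = 0x253BDC
clock 2: out=0, reg = 0x929DEE
clock 3: out=0, reg = 0xC94EF7
clock 4: out=1, reg = 0xE4A77B
clock 5: out=1, reg = 0x7253BD
clock 6: out=1, reg = 0xB929DE
clock 7: out=0, reg = 0x5C94EF
clock 8: out=1, reg = 0xAE4A77

0xAE4A77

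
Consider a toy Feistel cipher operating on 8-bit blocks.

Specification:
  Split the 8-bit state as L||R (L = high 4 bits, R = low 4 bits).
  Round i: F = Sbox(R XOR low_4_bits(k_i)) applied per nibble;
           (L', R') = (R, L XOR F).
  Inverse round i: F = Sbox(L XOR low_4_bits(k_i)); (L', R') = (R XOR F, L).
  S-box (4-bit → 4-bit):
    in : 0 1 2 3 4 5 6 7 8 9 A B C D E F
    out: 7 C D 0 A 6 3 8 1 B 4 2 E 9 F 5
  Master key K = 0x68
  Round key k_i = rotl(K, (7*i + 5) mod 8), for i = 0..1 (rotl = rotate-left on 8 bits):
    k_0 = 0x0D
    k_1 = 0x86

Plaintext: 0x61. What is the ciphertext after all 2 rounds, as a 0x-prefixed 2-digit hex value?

0x8E

s_0 = plaintext = 0x61
s_1 = Round(s_0, k_0) = 0x18
s_2 = Round(s_1, k_1) = 0x8E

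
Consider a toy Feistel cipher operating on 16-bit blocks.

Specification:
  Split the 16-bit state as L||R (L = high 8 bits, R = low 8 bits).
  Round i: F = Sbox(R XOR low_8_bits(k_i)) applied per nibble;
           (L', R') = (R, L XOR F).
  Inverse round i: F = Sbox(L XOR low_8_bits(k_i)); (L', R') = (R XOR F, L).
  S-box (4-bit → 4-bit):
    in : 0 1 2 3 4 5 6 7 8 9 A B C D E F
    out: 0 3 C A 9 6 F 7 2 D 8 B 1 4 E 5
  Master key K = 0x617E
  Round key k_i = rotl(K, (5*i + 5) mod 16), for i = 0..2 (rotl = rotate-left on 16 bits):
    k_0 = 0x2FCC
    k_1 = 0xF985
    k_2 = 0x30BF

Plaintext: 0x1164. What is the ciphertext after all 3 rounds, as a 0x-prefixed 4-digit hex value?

0x5B7A

s_0 = plaintext = 0x1164
s_1 = Round(s_0, k_0) = 0x6493
s_2 = Round(s_1, k_1) = 0x935B
s_3 = Round(s_2, k_2) = 0x5B7A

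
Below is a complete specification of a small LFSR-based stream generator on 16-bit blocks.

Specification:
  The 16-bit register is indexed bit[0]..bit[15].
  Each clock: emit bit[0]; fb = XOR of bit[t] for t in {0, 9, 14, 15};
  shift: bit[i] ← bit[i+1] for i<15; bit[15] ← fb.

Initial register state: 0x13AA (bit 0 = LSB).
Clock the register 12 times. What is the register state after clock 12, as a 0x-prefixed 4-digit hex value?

reg_0 = 0x13AA
clock 1: out=0, reg = 0x89D5
clock 2: out=1, reg = 0x44EA
clock 3: out=0, reg = 0xA275
clock 4: out=1, reg = 0xD13A
clock 5: out=0, reg = 0x689D
clock 6: out=1, reg = 0x344E
clock 7: out=0, reg = 0x1A27
clock 8: out=1, reg = 0x0D13
clock 9: out=1, reg = 0x8689
clock 10: out=1, reg = 0xC344
clock 11: out=0, reg = 0xE1A2
clock 12: out=0, reg = 0x70D1

0x70D1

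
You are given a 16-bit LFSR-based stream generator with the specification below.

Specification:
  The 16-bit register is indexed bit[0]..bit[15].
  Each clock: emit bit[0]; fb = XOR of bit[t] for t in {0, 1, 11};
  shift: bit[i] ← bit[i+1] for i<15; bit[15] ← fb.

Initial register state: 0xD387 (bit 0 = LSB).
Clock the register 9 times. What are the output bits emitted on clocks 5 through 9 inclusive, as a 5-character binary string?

reg_0 = 0xD387
clock 1: out=1, reg = 0x69C3
clock 2: out=1, reg = 0xB4E1
clock 3: out=1, reg = 0xDA70
clock 4: out=0, reg = 0xED38
clock 5: out=0, reg = 0xF69C
clock 6: out=0, reg = 0x7B4E
clock 7: out=0, reg = 0x3DA7
clock 8: out=1, reg = 0x9ED3
clock 9: out=1, reg = 0xCF69

00011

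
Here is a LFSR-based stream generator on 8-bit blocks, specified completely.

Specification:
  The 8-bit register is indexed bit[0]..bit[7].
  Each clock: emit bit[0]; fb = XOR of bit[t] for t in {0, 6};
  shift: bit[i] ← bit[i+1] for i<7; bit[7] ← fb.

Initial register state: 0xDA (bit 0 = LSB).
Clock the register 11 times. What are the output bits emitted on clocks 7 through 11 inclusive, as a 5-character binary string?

reg_0 = 0xDA
clock 1: out=0, reg = 0xED
clock 2: out=1, reg = 0x76
clock 3: out=0, reg = 0xBB
clock 4: out=1, reg = 0xDD
clock 5: out=1, reg = 0x6E
clock 6: out=0, reg = 0xB7
clock 7: out=1, reg = 0xDB
clock 8: out=1, reg = 0x6D
clock 9: out=1, reg = 0x36
clock 10: out=0, reg = 0x1B
clock 11: out=1, reg = 0x8D

11101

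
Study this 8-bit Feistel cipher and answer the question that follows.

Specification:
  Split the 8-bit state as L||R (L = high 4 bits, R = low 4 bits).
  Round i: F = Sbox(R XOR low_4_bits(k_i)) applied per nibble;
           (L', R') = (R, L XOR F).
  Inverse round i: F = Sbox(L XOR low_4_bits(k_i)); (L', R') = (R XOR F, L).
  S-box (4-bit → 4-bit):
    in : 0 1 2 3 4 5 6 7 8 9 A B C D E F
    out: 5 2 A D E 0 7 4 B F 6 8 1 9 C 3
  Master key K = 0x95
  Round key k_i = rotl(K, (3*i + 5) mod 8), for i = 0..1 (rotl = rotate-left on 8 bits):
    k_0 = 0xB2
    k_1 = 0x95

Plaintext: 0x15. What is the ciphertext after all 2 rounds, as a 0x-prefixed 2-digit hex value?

s_0 = plaintext = 0x15
s_1 = Round(s_0, k_0) = 0x55
s_2 = Round(s_1, k_1) = 0x50

0x50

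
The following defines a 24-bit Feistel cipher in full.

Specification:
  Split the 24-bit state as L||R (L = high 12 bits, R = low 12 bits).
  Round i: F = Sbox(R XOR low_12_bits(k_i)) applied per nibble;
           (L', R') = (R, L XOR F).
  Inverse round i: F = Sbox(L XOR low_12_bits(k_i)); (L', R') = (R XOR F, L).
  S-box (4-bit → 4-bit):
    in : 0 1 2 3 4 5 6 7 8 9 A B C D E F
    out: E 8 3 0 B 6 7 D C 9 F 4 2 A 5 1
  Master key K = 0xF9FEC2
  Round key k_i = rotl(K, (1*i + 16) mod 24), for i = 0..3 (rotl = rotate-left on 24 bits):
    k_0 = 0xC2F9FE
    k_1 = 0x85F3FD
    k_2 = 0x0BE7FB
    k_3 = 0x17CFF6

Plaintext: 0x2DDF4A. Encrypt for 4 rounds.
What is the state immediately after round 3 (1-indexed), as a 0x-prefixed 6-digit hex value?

s_0 = plaintext = 0x2DDF4A
s_1 = Round(s_0, k_0) = 0xF4A596
s_2 = Round(s_1, k_1) = 0x59683E
s_3 = Round(s_2, k_2) = 0x83E4B0
s_4 = Round(s_3, k_3) = 0x4B0C89

0x83E4B0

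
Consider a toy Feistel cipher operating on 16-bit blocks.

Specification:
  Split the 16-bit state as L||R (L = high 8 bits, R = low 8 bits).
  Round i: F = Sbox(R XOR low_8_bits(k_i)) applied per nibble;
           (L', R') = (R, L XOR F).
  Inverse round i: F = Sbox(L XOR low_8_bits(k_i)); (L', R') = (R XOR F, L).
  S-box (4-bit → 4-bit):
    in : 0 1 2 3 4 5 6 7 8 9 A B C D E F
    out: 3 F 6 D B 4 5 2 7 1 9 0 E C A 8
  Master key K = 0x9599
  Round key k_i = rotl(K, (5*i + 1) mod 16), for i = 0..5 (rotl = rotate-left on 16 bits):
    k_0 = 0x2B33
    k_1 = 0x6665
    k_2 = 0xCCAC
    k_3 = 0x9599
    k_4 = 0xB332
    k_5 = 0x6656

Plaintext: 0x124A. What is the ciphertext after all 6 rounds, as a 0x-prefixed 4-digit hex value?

s_0 = plaintext = 0x124A
s_1 = Round(s_0, k_0) = 0x4A33
s_2 = Round(s_1, k_1) = 0x330F
s_3 = Round(s_2, k_2) = 0x0FAE
s_4 = Round(s_3, k_3) = 0xAEDD
s_5 = Round(s_4, k_4) = 0xDD06
s_6 = Round(s_5, k_5) = 0x069E

0x069E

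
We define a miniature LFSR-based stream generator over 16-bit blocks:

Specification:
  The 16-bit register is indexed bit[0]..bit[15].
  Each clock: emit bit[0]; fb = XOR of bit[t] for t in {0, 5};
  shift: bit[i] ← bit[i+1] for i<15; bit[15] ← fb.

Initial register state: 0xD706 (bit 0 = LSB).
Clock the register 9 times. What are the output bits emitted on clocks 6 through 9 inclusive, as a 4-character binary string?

reg_0 = 0xD706
clock 1: out=0, reg = 0x6B83
clock 2: out=1, reg = 0xB5C1
clock 3: out=1, reg = 0xDAE0
clock 4: out=0, reg = 0xED70
clock 5: out=0, reg = 0xF6B8
clock 6: out=0, reg = 0xFB5C
clock 7: out=0, reg = 0x7DAE
clock 8: out=0, reg = 0xBED7
clock 9: out=1, reg = 0xDF6B

0001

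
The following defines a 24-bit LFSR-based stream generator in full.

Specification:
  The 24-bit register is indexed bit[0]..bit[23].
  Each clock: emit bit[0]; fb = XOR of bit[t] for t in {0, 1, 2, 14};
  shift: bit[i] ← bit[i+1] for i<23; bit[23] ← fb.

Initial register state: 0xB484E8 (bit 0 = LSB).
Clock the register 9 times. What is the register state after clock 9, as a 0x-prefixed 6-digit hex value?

reg_0 = 0xB484E8
clock 1: out=0, reg = 0x5A4274
clock 2: out=0, reg = 0x2D213A
clock 3: out=0, reg = 0x96909D
clock 4: out=1, reg = 0x4B484E
clock 5: out=0, reg = 0xA5A427
clock 6: out=1, reg = 0xD2D213
clock 7: out=1, reg = 0xE96909
clock 8: out=1, reg = 0x74B484
clock 9: out=0, reg = 0xBA5A42

0xBA5A42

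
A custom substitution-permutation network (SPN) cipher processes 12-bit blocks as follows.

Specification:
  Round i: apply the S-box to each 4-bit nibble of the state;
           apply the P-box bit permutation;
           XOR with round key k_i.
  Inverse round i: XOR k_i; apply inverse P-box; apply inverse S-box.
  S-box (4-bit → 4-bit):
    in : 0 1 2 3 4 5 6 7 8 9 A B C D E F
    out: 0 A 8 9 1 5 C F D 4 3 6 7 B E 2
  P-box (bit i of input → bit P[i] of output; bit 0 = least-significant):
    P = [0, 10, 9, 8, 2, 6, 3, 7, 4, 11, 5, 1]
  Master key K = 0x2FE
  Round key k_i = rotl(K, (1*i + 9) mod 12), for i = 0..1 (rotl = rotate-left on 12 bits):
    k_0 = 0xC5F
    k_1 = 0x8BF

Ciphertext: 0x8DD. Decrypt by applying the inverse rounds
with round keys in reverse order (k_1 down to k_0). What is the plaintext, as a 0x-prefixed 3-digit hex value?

s_0 = ciphertext = 0x8DD
s_1 = InvRound(s_0, k_1) = 0x6F0
s_2 = InvRound(s_1, k_0) = 0xE85

0xE85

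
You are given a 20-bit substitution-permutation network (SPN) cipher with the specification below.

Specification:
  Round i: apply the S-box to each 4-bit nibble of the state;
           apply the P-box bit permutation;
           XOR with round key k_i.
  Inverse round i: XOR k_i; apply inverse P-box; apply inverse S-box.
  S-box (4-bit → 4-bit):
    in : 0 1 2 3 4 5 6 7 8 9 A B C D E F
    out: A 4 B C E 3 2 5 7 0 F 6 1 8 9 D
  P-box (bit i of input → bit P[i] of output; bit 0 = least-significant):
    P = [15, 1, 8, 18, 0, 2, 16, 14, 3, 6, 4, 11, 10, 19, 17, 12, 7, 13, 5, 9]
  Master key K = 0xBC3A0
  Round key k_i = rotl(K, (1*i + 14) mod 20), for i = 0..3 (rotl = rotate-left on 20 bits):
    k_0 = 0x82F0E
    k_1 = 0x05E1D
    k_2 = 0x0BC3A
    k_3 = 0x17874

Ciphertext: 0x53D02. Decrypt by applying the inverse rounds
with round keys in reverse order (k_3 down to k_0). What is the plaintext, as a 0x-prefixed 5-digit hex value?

s_0 = ciphertext = 0x53D02
s_1 = InvRound(s_0, k_3) = 0x1CB04
s_2 = InvRound(s_1, k_2) = 0x4E74B
s_3 = InvRound(s_2, k_1) = 0x6D46A
s_4 = InvRound(s_3, k_0) = 0x4400F

0x4400F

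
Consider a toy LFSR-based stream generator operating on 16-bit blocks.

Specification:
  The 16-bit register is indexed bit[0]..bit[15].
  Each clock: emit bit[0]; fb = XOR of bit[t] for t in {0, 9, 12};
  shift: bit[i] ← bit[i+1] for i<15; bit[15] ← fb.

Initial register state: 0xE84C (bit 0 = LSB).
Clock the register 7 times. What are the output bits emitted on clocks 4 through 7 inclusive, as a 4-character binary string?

1001

reg_0 = 0xE84C
clock 1: out=0, reg = 0x7426
clock 2: out=0, reg = 0xBA13
clock 3: out=1, reg = 0xDD09
clock 4: out=1, reg = 0x6E84
clock 5: out=0, reg = 0xB742
clock 6: out=0, reg = 0x5BA1
clock 7: out=1, reg = 0xADD0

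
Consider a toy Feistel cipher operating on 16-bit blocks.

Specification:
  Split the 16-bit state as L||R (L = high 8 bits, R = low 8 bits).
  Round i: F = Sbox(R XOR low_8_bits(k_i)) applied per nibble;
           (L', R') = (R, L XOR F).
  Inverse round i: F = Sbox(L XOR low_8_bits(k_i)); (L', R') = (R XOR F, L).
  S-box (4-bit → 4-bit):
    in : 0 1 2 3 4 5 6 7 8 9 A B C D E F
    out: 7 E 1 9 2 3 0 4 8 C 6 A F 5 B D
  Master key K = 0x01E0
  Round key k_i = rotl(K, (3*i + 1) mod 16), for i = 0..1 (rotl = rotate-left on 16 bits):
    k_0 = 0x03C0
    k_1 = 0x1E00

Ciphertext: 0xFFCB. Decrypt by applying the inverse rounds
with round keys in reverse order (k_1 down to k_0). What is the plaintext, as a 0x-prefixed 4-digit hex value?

0xAF16

s_0 = ciphertext = 0xFFCB
s_1 = InvRound(s_0, k_1) = 0x16FF
s_2 = InvRound(s_1, k_0) = 0xAF16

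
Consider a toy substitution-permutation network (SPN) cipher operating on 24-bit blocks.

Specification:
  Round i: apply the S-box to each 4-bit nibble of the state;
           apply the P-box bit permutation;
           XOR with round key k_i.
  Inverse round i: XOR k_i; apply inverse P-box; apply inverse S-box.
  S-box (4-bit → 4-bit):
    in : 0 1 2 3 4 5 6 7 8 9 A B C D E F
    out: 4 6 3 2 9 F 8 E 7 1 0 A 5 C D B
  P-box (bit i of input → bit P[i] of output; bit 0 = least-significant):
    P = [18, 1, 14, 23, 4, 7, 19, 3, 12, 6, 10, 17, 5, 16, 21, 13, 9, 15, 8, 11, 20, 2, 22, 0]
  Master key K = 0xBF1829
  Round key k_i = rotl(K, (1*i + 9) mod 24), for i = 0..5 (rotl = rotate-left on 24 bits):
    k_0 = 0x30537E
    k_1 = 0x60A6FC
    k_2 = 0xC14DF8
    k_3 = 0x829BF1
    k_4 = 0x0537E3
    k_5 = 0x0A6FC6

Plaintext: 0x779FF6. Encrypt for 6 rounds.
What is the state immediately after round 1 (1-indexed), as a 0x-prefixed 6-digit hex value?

s_0 = plaintext = 0x779FF6
s_1 = Round(s_0, k_0) = 0xF2CA83
s_2 = Round(s_1, k_1) = 0x58244B
s_3 = Round(s_2, k_2) = 0x12DEC7
s_4 = Round(s_3, k_3) = 0x686DE7
s_5 = Round(s_4, k_4) = 0x8FD0F8
s_6 = Round(s_5, k_5) = 0x7E8158

0xF2CA83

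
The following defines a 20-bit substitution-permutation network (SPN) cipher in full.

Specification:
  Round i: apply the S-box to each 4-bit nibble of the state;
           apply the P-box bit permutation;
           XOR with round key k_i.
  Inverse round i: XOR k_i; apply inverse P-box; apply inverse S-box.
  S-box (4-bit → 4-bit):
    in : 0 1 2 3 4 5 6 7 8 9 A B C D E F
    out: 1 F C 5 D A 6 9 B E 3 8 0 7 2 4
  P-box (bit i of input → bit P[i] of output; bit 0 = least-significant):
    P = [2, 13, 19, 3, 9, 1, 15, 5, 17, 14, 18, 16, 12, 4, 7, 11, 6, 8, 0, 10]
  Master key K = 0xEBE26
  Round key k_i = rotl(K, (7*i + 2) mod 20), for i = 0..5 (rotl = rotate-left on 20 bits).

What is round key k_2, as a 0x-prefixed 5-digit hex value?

K = 0xEBE26
k_0 = rotl(K, (7*0+2) mod 20) = rotl(K, 2) = 0xAF89B
k_1 = rotl(K, (7*1+2) mod 20) = rotl(K, 9) = 0xC4DD7
k_2 = rotl(K, (7*2+2) mod 20) = rotl(K, 16) = 0x6EBE2

0x6EBE2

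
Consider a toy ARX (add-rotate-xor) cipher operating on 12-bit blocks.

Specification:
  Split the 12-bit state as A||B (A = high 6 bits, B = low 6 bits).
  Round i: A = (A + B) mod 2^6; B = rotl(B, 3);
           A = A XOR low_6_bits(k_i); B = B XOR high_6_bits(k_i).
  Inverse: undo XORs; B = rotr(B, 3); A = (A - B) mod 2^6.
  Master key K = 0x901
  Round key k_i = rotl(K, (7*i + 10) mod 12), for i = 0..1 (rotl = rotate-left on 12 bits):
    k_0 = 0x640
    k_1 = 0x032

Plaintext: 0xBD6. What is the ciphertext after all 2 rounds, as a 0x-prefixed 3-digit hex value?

0x09D

s_0 = plaintext = 0xBD6
s_1 = Round(s_0, k_0) = 0x16B
s_2 = Round(s_1, k_1) = 0x09D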